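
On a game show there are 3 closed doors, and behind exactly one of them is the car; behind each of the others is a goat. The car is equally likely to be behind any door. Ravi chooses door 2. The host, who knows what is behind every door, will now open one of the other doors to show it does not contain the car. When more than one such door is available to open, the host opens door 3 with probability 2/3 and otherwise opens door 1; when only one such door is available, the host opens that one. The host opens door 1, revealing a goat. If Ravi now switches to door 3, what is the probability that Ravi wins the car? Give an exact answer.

3/4

Apply Bayes' rule, conditioning on where the car actually is.
If it is behind door 1 (prior 1/3): the host opened door 1, so this case is ruled out; weight (1/3)·0 = 0.
If it is behind door 2 (prior 1/3): door 3 is available but not opened, probability 1/3; weight (1/3)·(1/3) = 1/9.
If it is behind door 3 (prior 1/3): only door 1 is available, probability 1; weight (1/3)·1 = 1/3.
The weights sum to 4/9.
So P(the car behind door 3 | the host opened door 1) = (1/3) / (4/9) = 3/4.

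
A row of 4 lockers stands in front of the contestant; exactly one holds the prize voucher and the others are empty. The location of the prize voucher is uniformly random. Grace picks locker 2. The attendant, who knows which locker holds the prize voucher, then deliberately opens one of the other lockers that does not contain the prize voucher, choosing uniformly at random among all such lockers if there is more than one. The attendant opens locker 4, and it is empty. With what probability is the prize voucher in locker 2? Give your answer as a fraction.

1/4

Consider each possible location of the prize voucher in turn.
If it is in either of lockers 1 and 3 (prior 1/4 each): the attendant has 2 equally likely choices, so probability 1/2; weight (1/4)·(1/2) = 1/8 each.
If it is in locker 2 (prior 1/4): the attendant has 3 equally likely choices, so probability 1/3; weight (1/4)·(1/3) = 1/12.
If it is in locker 4 (prior 1/4): the attendant opened locker 4, so this case is ruled out; weight (1/4)·0 = 0.
The weights sum to 1/3.
So P(the prize voucher in locker 2 | the attendant opened locker 4) = (1/12) / (1/3) = 1/4.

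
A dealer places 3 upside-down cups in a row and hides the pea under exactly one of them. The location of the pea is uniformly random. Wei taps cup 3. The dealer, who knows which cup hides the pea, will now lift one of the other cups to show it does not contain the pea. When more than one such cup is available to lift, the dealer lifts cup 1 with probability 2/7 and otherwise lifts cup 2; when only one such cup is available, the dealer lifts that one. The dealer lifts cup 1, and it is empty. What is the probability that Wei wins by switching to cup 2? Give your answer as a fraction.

Apply Bayes' rule, conditioning on where the pea actually is.
If it is under cup 1 (prior 1/3): the dealer opened cup 1, so this case is ruled out; weight (1/3)·0 = 0.
If it is under cup 2 (prior 1/3): only cup 1 is available, probability 1; weight (1/3)·1 = 1/3.
If it is under cup 3 (prior 1/3): cup 1 is available, opened with probability 2/7; weight (1/3)·(2/7) = 2/21.
The weights sum to 3/7.
So P(the pea under cup 2 | the dealer opened cup 1) = (1/3) / (3/7) = 7/9.

7/9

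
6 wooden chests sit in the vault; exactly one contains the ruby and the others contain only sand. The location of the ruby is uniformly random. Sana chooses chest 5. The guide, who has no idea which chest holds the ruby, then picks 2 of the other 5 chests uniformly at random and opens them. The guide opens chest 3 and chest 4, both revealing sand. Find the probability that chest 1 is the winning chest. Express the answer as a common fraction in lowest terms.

1/4

Because the guide chose which chests to open without knowing where the ruby is, the choice is independent of the prize location. Learning that none of the 2 opened chests holds the ruby simply rules out those 2 locations and leaves the remaining 4 chests still equally likely by symmetry.
So P(the ruby in chest 1) = 1/4.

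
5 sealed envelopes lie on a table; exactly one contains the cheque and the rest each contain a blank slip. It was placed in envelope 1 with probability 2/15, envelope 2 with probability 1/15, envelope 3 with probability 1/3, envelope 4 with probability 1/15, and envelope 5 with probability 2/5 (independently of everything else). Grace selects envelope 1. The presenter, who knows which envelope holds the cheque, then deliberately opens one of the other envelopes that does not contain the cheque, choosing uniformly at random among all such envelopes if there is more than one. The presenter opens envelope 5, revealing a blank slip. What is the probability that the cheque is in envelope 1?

Apply Bayes' rule, conditioning on where the cheque actually is.
If it is in envelope 1 (prior 2/15): the presenter has 4 equally likely choices, so probability 1/4; weight (2/15)·(1/4) = 1/30.
If it is in either of envelopes 2 and 4 (prior 1/15 each): the presenter has 3 equally likely choices, so probability 1/3; weight (1/15)·(1/3) = 1/45 each.
If it is in envelope 3 (prior 1/3): the presenter has 3 equally likely choices, so probability 1/3; weight (1/3)·(1/3) = 1/9.
If it is in envelope 5 (prior 2/5): the presenter opened envelope 5, so this case is ruled out; weight (2/5)·0 = 0.
The weights sum to 17/90.
So P(the cheque in envelope 1 | the presenter opened envelope 5) = (1/30) / (17/90) = 3/17.

3/17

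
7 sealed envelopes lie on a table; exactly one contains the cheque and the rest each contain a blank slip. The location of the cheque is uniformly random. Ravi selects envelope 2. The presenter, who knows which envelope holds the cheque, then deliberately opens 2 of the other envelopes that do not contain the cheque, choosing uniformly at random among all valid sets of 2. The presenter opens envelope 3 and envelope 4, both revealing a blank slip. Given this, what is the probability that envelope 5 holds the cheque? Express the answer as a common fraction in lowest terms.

Condition on the true location of the cheque.
If it is in any of envelopes 1, 5, 6, and 7 (prior 1/7 each): the presenter has 10 equally likely choices, so probability 1/10; weight (1/7)·(1/10) = 1/70 each.
If it is in envelope 2 (prior 1/7): the presenter has 15 equally likely choices, so probability 1/15; weight (1/7)·(1/15) = 1/105.
If it is in either of envelopes 3 and 4 (prior 1/7 each): that envelope was opened and seen not to hold the prize — ruled out; weight (1/7)·0 = 0 each.
The weights sum to 1/15.
So P(the cheque in envelope 5 | the presenter opened envelope 3 and envelope 4) = (1/70) / (1/15) = 3/14.

3/14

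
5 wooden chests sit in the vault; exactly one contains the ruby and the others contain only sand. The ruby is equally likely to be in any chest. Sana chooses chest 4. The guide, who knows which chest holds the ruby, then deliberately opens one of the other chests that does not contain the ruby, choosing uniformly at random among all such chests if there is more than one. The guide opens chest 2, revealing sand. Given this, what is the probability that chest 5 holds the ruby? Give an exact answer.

Condition on the true location of the ruby.
If it is in any of chests 1, 3, and 5 (prior 1/5 each): the guide has 3 equally likely choices, so probability 1/3; weight (1/5)·(1/3) = 1/15 each.
If it is in chest 2 (prior 1/5): the guide opened chest 2, so this case is ruled out; weight (1/5)·0 = 0.
If it is in chest 4 (prior 1/5): the guide has 4 equally likely choices, so probability 1/4; weight (1/5)·(1/4) = 1/20.
The weights sum to 1/4.
So P(the ruby in chest 5 | the guide opened chest 2) = (1/15) / (1/4) = 4/15.

4/15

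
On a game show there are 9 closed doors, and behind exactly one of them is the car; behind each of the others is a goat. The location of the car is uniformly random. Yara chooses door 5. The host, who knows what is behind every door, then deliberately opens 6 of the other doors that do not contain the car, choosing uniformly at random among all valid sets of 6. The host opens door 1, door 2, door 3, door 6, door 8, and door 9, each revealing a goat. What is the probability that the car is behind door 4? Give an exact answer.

4/9

Apply Bayes' rule, conditioning on where the car actually is.
If it is behind any of doors 1, 2, 3, 6, 8, and 9 (prior 1/9 each): that door was opened and seen not to hold the prize — ruled out; weight (1/9)·0 = 0 each.
If it is behind either of doors 4 and 7 (prior 1/9 each): the host has 7 equally likely choices, so probability 1/7; weight (1/9)·(1/7) = 1/63 each.
If it is behind door 5 (prior 1/9): the host has 28 equally likely choices, so probability 1/28; weight (1/9)·(1/28) = 1/252.
The weights sum to 1/28.
So P(the car behind door 4 | the host opened door 1, door 2, door 3, door 6, door 8, and door 9) = (1/63) / (1/28) = 4/9.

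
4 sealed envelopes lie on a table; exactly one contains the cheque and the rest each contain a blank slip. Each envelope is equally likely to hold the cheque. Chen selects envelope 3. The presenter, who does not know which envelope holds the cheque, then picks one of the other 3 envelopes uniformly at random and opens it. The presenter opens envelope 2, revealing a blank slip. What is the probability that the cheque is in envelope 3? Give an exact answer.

Consider each possible location of the cheque in turn.
If it is in any of envelopes 1, 3, and 4 (prior 1/4 each): the presenter picks envelope 2 with probability 1/3 regardless, and it is not the prize; weight (1/4)·(1/3) = 1/12 each.
If it is in envelope 2 (prior 1/4): the presenter opened envelope 2, so this case is ruled out; weight (1/4)·0 = 0.
The weights sum to 1/4.
So P(the cheque in envelope 3 | the presenter opened envelope 2) = (1/12) / (1/4) = 1/3.

1/3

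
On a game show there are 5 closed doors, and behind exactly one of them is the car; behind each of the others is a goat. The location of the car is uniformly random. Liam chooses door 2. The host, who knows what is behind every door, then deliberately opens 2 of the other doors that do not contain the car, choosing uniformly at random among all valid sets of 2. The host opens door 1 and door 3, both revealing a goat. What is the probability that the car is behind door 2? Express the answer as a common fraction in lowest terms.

Condition on the true location of the car.
If it is behind either of doors 1 and 3 (prior 1/5 each): that door was opened and seen not to hold the prize — ruled out; weight (1/5)·0 = 0 each.
If it is behind door 2 (prior 1/5): the host has 6 equally likely choices, so probability 1/6; weight (1/5)·(1/6) = 1/30.
If it is behind either of doors 4 and 5 (prior 1/5 each): the host has 3 equally likely choices, so probability 1/3; weight (1/5)·(1/3) = 1/15 each.
The weights sum to 1/6.
So P(the car behind door 2 | the host opened door 1 and door 3) = (1/30) / (1/6) = 1/5.

1/5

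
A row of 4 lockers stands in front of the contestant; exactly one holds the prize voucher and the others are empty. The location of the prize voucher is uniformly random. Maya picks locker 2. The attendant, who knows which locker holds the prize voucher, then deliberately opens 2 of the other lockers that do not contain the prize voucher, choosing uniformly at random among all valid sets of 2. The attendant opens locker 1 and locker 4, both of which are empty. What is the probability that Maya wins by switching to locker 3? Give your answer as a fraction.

3/4

Consider each possible location of the prize voucher in turn.
If it is in either of lockers 1 and 4 (prior 1/4 each): that locker was opened and seen not to hold the prize — ruled out; weight (1/4)·0 = 0 each.
If it is in locker 2 (prior 1/4): the attendant has 3 equally likely choices, so probability 1/3; weight (1/4)·(1/3) = 1/12.
If it is in locker 3 (prior 1/4): the attendant has no choice, probability 1; weight (1/4)·1 = 1/4.
The weights sum to 1/3.
So P(the prize voucher in locker 3 | the attendant opened locker 1 and locker 4) = (1/4) / (1/3) = 3/4.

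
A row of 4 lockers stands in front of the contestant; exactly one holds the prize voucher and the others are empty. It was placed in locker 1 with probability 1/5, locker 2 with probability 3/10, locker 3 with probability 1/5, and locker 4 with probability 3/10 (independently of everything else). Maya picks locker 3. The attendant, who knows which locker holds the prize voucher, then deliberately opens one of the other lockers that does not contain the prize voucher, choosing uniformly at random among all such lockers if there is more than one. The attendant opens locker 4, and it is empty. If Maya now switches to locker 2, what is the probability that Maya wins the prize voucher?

Condition on the true location of the prize voucher.
If it is in locker 1 (prior 1/5): the attendant has 2 equally likely choices, so probability 1/2; weight (1/5)·(1/2) = 1/10.
If it is in locker 2 (prior 3/10): the attendant has 2 equally likely choices, so probability 1/2; weight (3/10)·(1/2) = 3/20.
If it is in locker 3 (prior 1/5): the attendant has 3 equally likely choices, so probability 1/3; weight (1/5)·(1/3) = 1/15.
If it is in locker 4 (prior 3/10): the attendant opened locker 4, so this case is ruled out; weight (3/10)·0 = 0.
The weights sum to 19/60.
So P(the prize voucher in locker 2 | the attendant opened locker 4) = (3/20) / (19/60) = 9/19.

9/19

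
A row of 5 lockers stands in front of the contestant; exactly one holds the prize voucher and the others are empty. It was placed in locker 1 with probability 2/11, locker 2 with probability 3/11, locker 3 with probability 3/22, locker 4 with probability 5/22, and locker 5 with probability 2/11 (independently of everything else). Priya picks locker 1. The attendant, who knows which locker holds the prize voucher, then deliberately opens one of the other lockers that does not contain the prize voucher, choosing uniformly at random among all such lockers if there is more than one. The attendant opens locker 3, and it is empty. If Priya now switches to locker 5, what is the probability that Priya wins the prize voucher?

2/9

Consider each possible location of the prize voucher in turn.
If it is in locker 1 (prior 2/11): the attendant has 4 equally likely choices, so probability 1/4; weight (2/11)·(1/4) = 1/22.
If it is in locker 2 (prior 3/11): the attendant has 3 equally likely choices, so probability 1/3; weight (3/11)·(1/3) = 1/11.
If it is in locker 3 (prior 3/22): the attendant opened locker 3, so this case is ruled out; weight (3/22)·0 = 0.
If it is in locker 4 (prior 5/22): the attendant has 3 equally likely choices, so probability 1/3; weight (5/22)·(1/3) = 5/66.
If it is in locker 5 (prior 2/11): the attendant has 3 equally likely choices, so probability 1/3; weight (2/11)·(1/3) = 2/33.
The weights sum to 3/11.
So P(the prize voucher in locker 5 | the attendant opened locker 3) = (2/33) / (3/11) = 2/9.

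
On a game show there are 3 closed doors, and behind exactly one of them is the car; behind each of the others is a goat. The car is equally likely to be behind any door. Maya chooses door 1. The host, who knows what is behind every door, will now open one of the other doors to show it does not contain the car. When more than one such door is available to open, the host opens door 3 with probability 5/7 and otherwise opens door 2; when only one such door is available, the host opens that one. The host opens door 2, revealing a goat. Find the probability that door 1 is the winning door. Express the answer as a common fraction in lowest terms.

Apply Bayes' rule, conditioning on where the car actually is.
If it is behind door 1 (prior 1/3): door 3 is available but not opened, probability 2/7; weight (1/3)·(2/7) = 2/21.
If it is behind door 2 (prior 1/3): the host opened door 2, so this case is ruled out; weight (1/3)·0 = 0.
If it is behind door 3 (prior 1/3): only door 2 is available, probability 1; weight (1/3)·1 = 1/3.
The weights sum to 3/7.
So P(the car behind door 1 | the host opened door 2) = (2/21) / (3/7) = 2/9.

2/9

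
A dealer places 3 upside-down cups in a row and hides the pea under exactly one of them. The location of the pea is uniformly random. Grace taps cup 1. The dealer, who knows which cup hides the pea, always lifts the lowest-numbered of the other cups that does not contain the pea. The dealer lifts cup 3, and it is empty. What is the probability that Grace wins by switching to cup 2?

Consider each possible location of the pea in turn.
If it is under cup 1 (prior 1/3): the dealer would have opened cup 2 instead, probability 0; weight (1/3)·0 = 0.
If it is under cup 2 (prior 1/3): cup 3 is the lowest-numbered option available, probability 1; weight (1/3)·1 = 1/3.
If it is under cup 3 (prior 1/3): the dealer opened cup 3, so this case is ruled out; weight (1/3)·0 = 0.
The weights sum to 1/3.
So P(the pea under cup 2 | the dealer opened cup 3) = (1/3) / (1/3) = 1.

1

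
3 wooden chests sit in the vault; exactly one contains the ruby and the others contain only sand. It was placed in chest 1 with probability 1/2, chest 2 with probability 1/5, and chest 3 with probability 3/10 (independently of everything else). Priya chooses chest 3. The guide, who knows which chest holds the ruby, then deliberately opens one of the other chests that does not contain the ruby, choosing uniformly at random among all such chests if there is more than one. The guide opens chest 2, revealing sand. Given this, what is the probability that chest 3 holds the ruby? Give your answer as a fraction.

3/13

Consider each possible location of the ruby in turn.
If it is in chest 1 (prior 1/2): the guide has no choice, probability 1; weight (1/2)·1 = 1/2.
If it is in chest 2 (prior 1/5): the guide opened chest 2, so this case is ruled out; weight (1/5)·0 = 0.
If it is in chest 3 (prior 3/10): the guide has 2 equally likely choices, so probability 1/2; weight (3/10)·(1/2) = 3/20.
The weights sum to 13/20.
So P(the ruby in chest 3 | the guide opened chest 2) = (3/20) / (13/20) = 3/13.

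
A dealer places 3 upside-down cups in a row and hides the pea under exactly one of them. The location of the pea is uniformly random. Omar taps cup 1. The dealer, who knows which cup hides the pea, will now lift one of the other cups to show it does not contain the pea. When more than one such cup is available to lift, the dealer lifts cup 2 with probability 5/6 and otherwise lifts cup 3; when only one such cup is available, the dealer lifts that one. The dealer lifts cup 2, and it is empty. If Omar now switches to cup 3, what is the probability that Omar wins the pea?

6/11

Consider each possible location of the pea in turn.
If it is under cup 1 (prior 1/3): cup 2 is available, opened with probability 5/6; weight (1/3)·(5/6) = 5/18.
If it is under cup 2 (prior 1/3): the dealer opened cup 2, so this case is ruled out; weight (1/3)·0 = 0.
If it is under cup 3 (prior 1/3): only cup 2 is available, probability 1; weight (1/3)·1 = 1/3.
The weights sum to 11/18.
So P(the pea under cup 3 | the dealer opened cup 2) = (1/3) / (11/18) = 6/11.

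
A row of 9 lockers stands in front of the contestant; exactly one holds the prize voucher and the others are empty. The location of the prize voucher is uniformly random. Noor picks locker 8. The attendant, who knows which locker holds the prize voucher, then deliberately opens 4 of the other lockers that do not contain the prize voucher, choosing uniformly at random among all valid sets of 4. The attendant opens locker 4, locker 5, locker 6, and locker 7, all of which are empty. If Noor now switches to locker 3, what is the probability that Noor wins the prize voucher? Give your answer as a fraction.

2/9

Apply Bayes' rule, conditioning on where the prize voucher actually is.
If it is in any of lockers 1, 2, 3, and 9 (prior 1/9 each): the attendant has 35 equally likely choices, so probability 1/35; weight (1/9)·(1/35) = 1/315 each.
If it is in any of lockers 4, 5, 6, and 7 (prior 1/9 each): that locker was opened and seen not to hold the prize — ruled out; weight (1/9)·0 = 0 each.
If it is in locker 8 (prior 1/9): the attendant has 70 equally likely choices, so probability 1/70; weight (1/9)·(1/70) = 1/630.
The weights sum to 1/70.
So P(the prize voucher in locker 3 | the attendant opened locker 4, locker 5, locker 6, and locker 7) = (1/315) / (1/70) = 2/9.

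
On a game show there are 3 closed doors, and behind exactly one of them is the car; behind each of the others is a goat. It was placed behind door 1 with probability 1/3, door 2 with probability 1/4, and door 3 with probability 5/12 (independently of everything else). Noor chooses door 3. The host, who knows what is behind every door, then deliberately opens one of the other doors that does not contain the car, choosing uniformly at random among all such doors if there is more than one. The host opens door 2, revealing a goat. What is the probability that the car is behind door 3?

Condition on the true location of the car.
If it is behind door 1 (prior 1/3): the host has no choice, probability 1; weight (1/3)·1 = 1/3.
If it is behind door 2 (prior 1/4): the host opened door 2, so this case is ruled out; weight (1/4)·0 = 0.
If it is behind door 3 (prior 5/12): the host has 2 equally likely choices, so probability 1/2; weight (5/12)·(1/2) = 5/24.
The weights sum to 13/24.
So P(the car behind door 3 | the host opened door 2) = (5/24) / (13/24) = 5/13.

5/13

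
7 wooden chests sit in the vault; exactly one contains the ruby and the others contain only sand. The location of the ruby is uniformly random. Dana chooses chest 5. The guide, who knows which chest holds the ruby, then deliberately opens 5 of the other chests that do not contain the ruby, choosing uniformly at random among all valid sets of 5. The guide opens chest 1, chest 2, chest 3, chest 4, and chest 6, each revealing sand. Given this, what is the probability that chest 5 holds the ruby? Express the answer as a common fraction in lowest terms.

1/7

Apply Bayes' rule, conditioning on where the ruby actually is.
If it is in any of chests 1, 2, 3, 4, and 6 (prior 1/7 each): that chest was opened and seen not to hold the prize — ruled out; weight (1/7)·0 = 0 each.
If it is in chest 5 (prior 1/7): the guide has 6 equally likely choices, so probability 1/6; weight (1/7)·(1/6) = 1/42.
If it is in chest 7 (prior 1/7): the guide has no choice, probability 1; weight (1/7)·1 = 1/7.
The weights sum to 1/6.
So P(the ruby in chest 5 | the guide opened chest 1, chest 2, chest 3, chest 4, and chest 6) = (1/42) / (1/6) = 1/7.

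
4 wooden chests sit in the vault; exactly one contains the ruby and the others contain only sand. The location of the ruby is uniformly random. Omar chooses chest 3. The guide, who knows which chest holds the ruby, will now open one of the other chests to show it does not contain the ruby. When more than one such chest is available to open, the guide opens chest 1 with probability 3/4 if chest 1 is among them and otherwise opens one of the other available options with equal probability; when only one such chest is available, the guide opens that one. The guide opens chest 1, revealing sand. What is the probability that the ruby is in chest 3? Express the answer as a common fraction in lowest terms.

1/3

Condition on the true location of the ruby.
If it is in chest 1 (prior 1/4): the guide opened chest 1, so this case is ruled out; weight (1/4)·0 = 0.
If it is in any of chests 2, 3, and 4 (prior 1/4 each): chest 1 is available, opened with probability 3/4; weight (1/4)·(3/4) = 3/16 each.
The weights sum to 9/16.
So P(the ruby in chest 3 | the guide opened chest 1) = (3/16) / (9/16) = 1/3.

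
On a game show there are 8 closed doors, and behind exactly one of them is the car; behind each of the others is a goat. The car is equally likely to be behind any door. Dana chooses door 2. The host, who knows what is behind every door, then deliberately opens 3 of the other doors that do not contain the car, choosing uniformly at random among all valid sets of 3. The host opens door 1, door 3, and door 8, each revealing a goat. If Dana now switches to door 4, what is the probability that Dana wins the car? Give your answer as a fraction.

7/32

Apply Bayes' rule, conditioning on where the car actually is.
If it is behind any of doors 1, 3, and 8 (prior 1/8 each): that door was opened and seen not to hold the prize — ruled out; weight (1/8)·0 = 0 each.
If it is behind door 2 (prior 1/8): the host has 35 equally likely choices, so probability 1/35; weight (1/8)·(1/35) = 1/280.
If it is behind any of doors 4, 5, 6, and 7 (prior 1/8 each): the host has 20 equally likely choices, so probability 1/20; weight (1/8)·(1/20) = 1/160 each.
The weights sum to 1/35.
So P(the car behind door 4 | the host opened door 1, door 3, and door 8) = (1/160) / (1/35) = 7/32.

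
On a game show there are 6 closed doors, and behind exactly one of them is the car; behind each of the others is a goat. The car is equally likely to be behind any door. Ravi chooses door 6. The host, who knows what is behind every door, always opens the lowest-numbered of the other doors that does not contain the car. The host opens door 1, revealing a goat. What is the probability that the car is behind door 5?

Condition on the true location of the car.
If it is behind door 1 (prior 1/6): the host opened door 1, so this case is ruled out; weight (1/6)·0 = 0.
If it is behind any of doors 2, 3, 4, 5, and 6 (prior 1/6 each): door 1 is the lowest-numbered option available, probability 1; weight (1/6)·1 = 1/6 each.
The weights sum to 5/6.
So P(the car behind door 5 | the host opened door 1) = (1/6) / (5/6) = 1/5.

1/5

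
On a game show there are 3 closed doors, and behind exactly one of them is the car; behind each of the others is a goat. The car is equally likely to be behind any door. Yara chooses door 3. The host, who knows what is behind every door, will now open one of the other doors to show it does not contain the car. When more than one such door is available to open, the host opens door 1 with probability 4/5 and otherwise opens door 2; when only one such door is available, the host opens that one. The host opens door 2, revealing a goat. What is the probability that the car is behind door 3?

1/6

Consider each possible location of the car in turn.
If it is behind door 1 (prior 1/3): only door 2 is available, probability 1; weight (1/3)·1 = 1/3.
If it is behind door 2 (prior 1/3): the host opened door 2, so this case is ruled out; weight (1/3)·0 = 0.
If it is behind door 3 (prior 1/3): door 1 is available but not opened, probability 1/5; weight (1/3)·(1/5) = 1/15.
The weights sum to 2/5.
So P(the car behind door 3 | the host opened door 2) = (1/15) / (2/5) = 1/6.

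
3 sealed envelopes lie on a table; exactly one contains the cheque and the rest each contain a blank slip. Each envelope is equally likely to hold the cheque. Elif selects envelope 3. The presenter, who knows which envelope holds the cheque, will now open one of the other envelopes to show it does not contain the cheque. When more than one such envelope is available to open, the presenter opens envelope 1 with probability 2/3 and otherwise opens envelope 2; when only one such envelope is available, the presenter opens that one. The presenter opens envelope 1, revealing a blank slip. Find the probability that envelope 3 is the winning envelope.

Condition on the true location of the cheque.
If it is in envelope 1 (prior 1/3): the presenter opened envelope 1, so this case is ruled out; weight (1/3)·0 = 0.
If it is in envelope 2 (prior 1/3): only envelope 1 is available, probability 1; weight (1/3)·1 = 1/3.
If it is in envelope 3 (prior 1/3): envelope 1 is available, opened with probability 2/3; weight (1/3)·(2/3) = 2/9.
The weights sum to 5/9.
So P(the cheque in envelope 3 | the presenter opened envelope 1) = (2/9) / (5/9) = 2/5.

2/5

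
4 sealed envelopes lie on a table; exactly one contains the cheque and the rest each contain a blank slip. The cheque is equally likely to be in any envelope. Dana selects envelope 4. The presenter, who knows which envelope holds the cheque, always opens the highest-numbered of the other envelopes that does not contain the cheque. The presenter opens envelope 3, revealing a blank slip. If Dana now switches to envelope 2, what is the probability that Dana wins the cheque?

Condition on the true location of the cheque.
If it is in any of envelopes 1, 2, and 4 (prior 1/4 each): envelope 3 is the highest-numbered option available, probability 1; weight (1/4)·1 = 1/4 each.
If it is in envelope 3 (prior 1/4): the presenter opened envelope 3, so this case is ruled out; weight (1/4)·0 = 0.
The weights sum to 3/4.
So P(the cheque in envelope 2 | the presenter opened envelope 3) = (1/4) / (3/4) = 1/3.

1/3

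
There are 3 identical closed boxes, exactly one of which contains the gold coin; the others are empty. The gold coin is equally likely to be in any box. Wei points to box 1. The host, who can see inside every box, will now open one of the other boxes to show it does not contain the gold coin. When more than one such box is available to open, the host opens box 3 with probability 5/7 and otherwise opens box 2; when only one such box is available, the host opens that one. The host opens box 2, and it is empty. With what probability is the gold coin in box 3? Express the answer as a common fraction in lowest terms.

Consider each possible location of the gold coin in turn.
If it is in box 1 (prior 1/3): box 3 is available but not opened, probability 2/7; weight (1/3)·(2/7) = 2/21.
If it is in box 2 (prior 1/3): the host opened box 2, so this case is ruled out; weight (1/3)·0 = 0.
If it is in box 3 (prior 1/3): only box 2 is available, probability 1; weight (1/3)·1 = 1/3.
The weights sum to 3/7.
So P(the gold coin in box 3 | the host opened box 2) = (1/3) / (3/7) = 7/9.

7/9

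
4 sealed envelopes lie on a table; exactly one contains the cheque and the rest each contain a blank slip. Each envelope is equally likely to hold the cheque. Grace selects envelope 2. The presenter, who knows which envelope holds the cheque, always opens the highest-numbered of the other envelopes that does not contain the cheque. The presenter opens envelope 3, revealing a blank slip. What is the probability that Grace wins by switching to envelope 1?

0

Consider each possible location of the cheque in turn.
If it is in either of envelopes 1 and 2 (prior 1/4 each): the presenter would have opened envelope 4 instead, probability 0; weight (1/4)·0 = 0 each.
If it is in envelope 3 (prior 1/4): the presenter opened envelope 3, so this case is ruled out; weight (1/4)·0 = 0.
If it is in envelope 4 (prior 1/4): envelope 3 is the highest-numbered option available, probability 1; weight (1/4)·1 = 1/4.
The weights sum to 1/4.
So P(the cheque in envelope 1 | the presenter opened envelope 3) = 0 / (1/4) = 0.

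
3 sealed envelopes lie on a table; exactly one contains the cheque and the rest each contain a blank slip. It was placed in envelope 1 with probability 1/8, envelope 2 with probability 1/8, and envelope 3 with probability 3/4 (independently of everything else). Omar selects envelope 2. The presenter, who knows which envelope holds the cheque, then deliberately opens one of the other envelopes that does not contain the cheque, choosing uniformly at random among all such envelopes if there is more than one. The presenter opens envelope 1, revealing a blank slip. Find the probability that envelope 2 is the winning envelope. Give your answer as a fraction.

1/13

Condition on the true location of the cheque.
If it is in envelope 1 (prior 1/8): the presenter opened envelope 1, so this case is ruled out; weight (1/8)·0 = 0.
If it is in envelope 2 (prior 1/8): the presenter has 2 equally likely choices, so probability 1/2; weight (1/8)·(1/2) = 1/16.
If it is in envelope 3 (prior 3/4): the presenter has no choice, probability 1; weight (3/4)·1 = 3/4.
The weights sum to 13/16.
So P(the cheque in envelope 2 | the presenter opened envelope 1) = (1/16) / (13/16) = 1/13.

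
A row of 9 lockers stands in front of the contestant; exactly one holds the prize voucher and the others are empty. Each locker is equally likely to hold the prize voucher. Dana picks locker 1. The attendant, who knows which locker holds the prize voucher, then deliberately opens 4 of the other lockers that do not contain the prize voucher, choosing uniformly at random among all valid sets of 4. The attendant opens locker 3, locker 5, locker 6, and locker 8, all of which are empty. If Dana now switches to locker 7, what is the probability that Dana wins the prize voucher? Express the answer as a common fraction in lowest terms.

2/9

Consider each possible location of the prize voucher in turn.
If it is in locker 1 (prior 1/9): the attendant has 70 equally likely choices, so probability 1/70; weight (1/9)·(1/70) = 1/630.
If it is in any of lockers 2, 4, 7, and 9 (prior 1/9 each): the attendant has 35 equally likely choices, so probability 1/35; weight (1/9)·(1/35) = 1/315 each.
If it is in any of lockers 3, 5, 6, and 8 (prior 1/9 each): that locker was opened and seen not to hold the prize — ruled out; weight (1/9)·0 = 0 each.
The weights sum to 1/70.
So P(the prize voucher in locker 7 | the attendant opened locker 3, locker 5, locker 6, and locker 8) = (1/315) / (1/70) = 2/9.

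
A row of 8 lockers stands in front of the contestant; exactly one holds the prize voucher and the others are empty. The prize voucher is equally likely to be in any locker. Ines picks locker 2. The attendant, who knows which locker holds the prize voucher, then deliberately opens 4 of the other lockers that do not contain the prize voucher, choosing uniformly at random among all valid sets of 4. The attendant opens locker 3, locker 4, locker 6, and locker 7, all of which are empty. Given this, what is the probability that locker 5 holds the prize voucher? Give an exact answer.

Apply Bayes' rule, conditioning on where the prize voucher actually is.
If it is in any of lockers 1, 5, and 8 (prior 1/8 each): the attendant has 15 equally likely choices, so probability 1/15; weight (1/8)·(1/15) = 1/120 each.
If it is in locker 2 (prior 1/8): the attendant has 35 equally likely choices, so probability 1/35; weight (1/8)·(1/35) = 1/280.
If it is in any of lockers 3, 4, 6, and 7 (prior 1/8 each): that locker was opened and seen not to hold the prize — ruled out; weight (1/8)·0 = 0 each.
The weights sum to 1/35.
So P(the prize voucher in locker 5 | the attendant opened locker 3, locker 4, locker 6, and locker 7) = (1/120) / (1/35) = 7/24.

7/24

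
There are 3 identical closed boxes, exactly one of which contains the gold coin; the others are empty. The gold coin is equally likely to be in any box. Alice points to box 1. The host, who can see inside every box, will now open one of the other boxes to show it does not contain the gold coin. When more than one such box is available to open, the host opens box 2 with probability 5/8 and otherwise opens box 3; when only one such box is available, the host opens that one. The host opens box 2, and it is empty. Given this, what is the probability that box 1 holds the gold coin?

Consider each possible location of the gold coin in turn.
If it is in box 1 (prior 1/3): box 2 is available, opened with probability 5/8; weight (1/3)·(5/8) = 5/24.
If it is in box 2 (prior 1/3): the host opened box 2, so this case is ruled out; weight (1/3)·0 = 0.
If it is in box 3 (prior 1/3): only box 2 is available, probability 1; weight (1/3)·1 = 1/3.
The weights sum to 13/24.
So P(the gold coin in box 1 | the host opened box 2) = (5/24) / (13/24) = 5/13.

5/13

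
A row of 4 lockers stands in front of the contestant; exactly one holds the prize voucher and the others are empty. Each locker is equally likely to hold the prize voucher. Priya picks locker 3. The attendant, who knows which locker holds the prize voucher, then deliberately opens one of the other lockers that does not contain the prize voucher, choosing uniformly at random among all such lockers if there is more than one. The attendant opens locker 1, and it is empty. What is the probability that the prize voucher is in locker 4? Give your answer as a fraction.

Condition on the true location of the prize voucher.
If it is in locker 1 (prior 1/4): the attendant opened locker 1, so this case is ruled out; weight (1/4)·0 = 0.
If it is in either of lockers 2 and 4 (prior 1/4 each): the attendant has 2 equally likely choices, so probability 1/2; weight (1/4)·(1/2) = 1/8 each.
If it is in locker 3 (prior 1/4): the attendant has 3 equally likely choices, so probability 1/3; weight (1/4)·(1/3) = 1/12.
The weights sum to 1/3.
So P(the prize voucher in locker 4 | the attendant opened locker 1) = (1/8) / (1/3) = 3/8.

3/8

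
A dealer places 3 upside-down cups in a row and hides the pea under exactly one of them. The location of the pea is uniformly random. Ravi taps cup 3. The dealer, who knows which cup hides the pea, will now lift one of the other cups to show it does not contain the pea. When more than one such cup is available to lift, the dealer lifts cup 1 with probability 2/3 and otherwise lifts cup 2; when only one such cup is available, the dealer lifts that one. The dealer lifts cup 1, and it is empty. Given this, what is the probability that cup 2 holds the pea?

Apply Bayes' rule, conditioning on where the pea actually is.
If it is under cup 1 (prior 1/3): the dealer opened cup 1, so this case is ruled out; weight (1/3)·0 = 0.
If it is under cup 2 (prior 1/3): only cup 1 is available, probability 1; weight (1/3)·1 = 1/3.
If it is under cup 3 (prior 1/3): cup 1 is available, opened with probability 2/3; weight (1/3)·(2/3) = 2/9.
The weights sum to 5/9.
So P(the pea under cup 2 | the dealer opened cup 1) = (1/3) / (5/9) = 3/5.

3/5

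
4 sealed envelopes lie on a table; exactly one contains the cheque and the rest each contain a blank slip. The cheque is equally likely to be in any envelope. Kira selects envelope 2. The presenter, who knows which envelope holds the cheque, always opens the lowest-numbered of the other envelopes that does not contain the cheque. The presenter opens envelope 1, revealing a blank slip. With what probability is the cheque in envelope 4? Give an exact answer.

Consider each possible location of the cheque in turn.
If it is in envelope 1 (prior 1/4): the presenter opened envelope 1, so this case is ruled out; weight (1/4)·0 = 0.
If it is in any of envelopes 2, 3, and 4 (prior 1/4 each): envelope 1 is the lowest-numbered option available, probability 1; weight (1/4)·1 = 1/4 each.
The weights sum to 3/4.
So P(the cheque in envelope 4 | the presenter opened envelope 1) = (1/4) / (3/4) = 1/3.

1/3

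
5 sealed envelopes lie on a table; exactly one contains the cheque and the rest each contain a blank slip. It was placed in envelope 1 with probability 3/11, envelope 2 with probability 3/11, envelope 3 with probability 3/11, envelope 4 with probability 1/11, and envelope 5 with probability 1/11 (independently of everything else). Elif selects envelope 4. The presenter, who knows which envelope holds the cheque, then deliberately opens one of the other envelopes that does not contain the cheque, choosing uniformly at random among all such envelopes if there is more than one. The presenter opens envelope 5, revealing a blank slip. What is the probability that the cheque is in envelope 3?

4/13

Apply Bayes' rule, conditioning on where the cheque actually is.
If it is in any of envelopes 1, 2, and 3 (prior 3/11 each): the presenter has 3 equally likely choices, so probability 1/3; weight (3/11)·(1/3) = 1/11 each.
If it is in envelope 4 (prior 1/11): the presenter has 4 equally likely choices, so probability 1/4; weight (1/11)·(1/4) = 1/44.
If it is in envelope 5 (prior 1/11): the presenter opened envelope 5, so this case is ruled out; weight (1/11)·0 = 0.
The weights sum to 13/44.
So P(the cheque in envelope 3 | the presenter opened envelope 5) = (1/11) / (13/44) = 4/13.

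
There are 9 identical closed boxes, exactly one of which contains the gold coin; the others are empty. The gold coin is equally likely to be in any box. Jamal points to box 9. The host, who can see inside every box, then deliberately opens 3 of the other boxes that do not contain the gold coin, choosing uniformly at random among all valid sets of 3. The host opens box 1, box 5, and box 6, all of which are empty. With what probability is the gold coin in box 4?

8/45

Condition on the true location of the gold coin.
If it is in any of boxes 1, 5, and 6 (prior 1/9 each): that box was opened and seen not to hold the prize — ruled out; weight (1/9)·0 = 0 each.
If it is in any of boxes 2, 3, 4, 7, and 8 (prior 1/9 each): the host has 35 equally likely choices, so probability 1/35; weight (1/9)·(1/35) = 1/315 each.
If it is in box 9 (prior 1/9): the host has 56 equally likely choices, so probability 1/56; weight (1/9)·(1/56) = 1/504.
The weights sum to 1/56.
So P(the gold coin in box 4 | the host opened box 1, box 5, and box 6) = (1/315) / (1/56) = 8/45.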